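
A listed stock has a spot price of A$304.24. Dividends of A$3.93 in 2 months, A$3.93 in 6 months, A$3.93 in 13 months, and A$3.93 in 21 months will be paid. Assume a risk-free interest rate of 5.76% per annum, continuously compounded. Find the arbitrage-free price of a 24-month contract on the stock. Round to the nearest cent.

PV(dividends) I = 3.93·e^(−0.0576·2/12) + 3.93·e^(−0.0576·6/12) + 3.93·e^(−0.0576·13/12) + 3.93·e^(−0.0576·21/12)
I = 3.8925 + 3.8184 + 3.6923 + 3.5532 = 14.9564
F = (S − I)·e^(rT) = (304.24 − 14.9564) · e^(0.0576·24/12)
= 289.2836 · e^0.115200 = 289.2836 × 1.122098 = A$324.60

A$324.60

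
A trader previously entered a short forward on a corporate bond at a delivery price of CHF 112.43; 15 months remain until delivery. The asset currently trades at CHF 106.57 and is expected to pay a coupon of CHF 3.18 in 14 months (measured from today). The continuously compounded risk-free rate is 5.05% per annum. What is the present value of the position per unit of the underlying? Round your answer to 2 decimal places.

PV(remaining coupons) I = 3.18·e^(−0.0505·14/12) = 2.9981
Current forward F = (S − I)·e^(rT) = (106.57 − 2.9981)·e^(0.0505·15/12) = 103.5719 × 1.065160 = 110.3206
Value (long) = (F − K)·e^(−rT) = (110.3206 − 112.43) × 0.938826 = -1.9804
Short position value = −(long value) = CHF 1.98

CHF 1.98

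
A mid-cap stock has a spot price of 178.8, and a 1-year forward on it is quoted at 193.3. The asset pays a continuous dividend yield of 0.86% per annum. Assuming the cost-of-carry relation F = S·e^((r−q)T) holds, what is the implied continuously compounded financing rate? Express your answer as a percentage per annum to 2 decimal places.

8.66%

From F = S·e^((r−q)T): (r − q) = ln(F/S)/T
ln(193.3/178.8) = ln(1.081096) = 0.077975
(r − q) = 0.077975 / (12/12) = 0.077975
r = ln(F/S)/T + q = 0.077975 + 0.0086 = 0.086575
r = 8.66%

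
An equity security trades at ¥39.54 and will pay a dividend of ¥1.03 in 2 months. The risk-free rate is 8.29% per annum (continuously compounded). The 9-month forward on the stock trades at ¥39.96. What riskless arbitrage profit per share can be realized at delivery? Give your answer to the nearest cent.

¥1.04 per share

PV(dividends) I = 1.03·e^(−0.0829·2/12) = 1.0159
Fair forward F* = (S − I)·e^(rT) = (39.54 − 1.0159)·e^0.062175 = 38.5241 × 1.064149 = 40.9954
Market ¥39.96 < fair 40.9954: forward underpriced → reverse cash-and-carry (short the stock, invest proceeds at r, pay the dividends, go long the forward).
Profit at T = |F_mkt − F*| = |39.96 − 40.9954| = ¥1.04 per share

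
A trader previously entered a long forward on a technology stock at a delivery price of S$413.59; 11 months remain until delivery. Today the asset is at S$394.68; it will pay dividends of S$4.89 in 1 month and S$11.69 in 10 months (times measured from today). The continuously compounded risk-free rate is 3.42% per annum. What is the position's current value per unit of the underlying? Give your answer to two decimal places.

-S$22.38

PV(remaining dividends) I = 4.89·e^(−0.0342·1/12) + 11.69·e^(−0.0342·10/12) = 16.2376
Current forward F = (S − I)·e^(rT) = (394.68 − 16.2376)·e^(0.0342·11/12) = 378.4424 × 1.031847 = 390.4947
Value (long) = (F − K)·e^(−rT) = (390.4947 − 413.59) × 0.969136 = -22.3825
Value = -S$22.38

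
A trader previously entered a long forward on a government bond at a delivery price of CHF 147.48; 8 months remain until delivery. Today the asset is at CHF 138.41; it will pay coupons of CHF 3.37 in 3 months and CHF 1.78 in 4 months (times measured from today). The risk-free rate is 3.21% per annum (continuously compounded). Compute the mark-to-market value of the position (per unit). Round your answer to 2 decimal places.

PV(remaining coupons) I = 3.37·e^(−0.0321·3/12) + 1.78·e^(−0.0321·4/12) = 5.1041
Current forward F = (S − I)·e^(rT) = (138.41 − 5.1041)·e^(0.0321·8/12) = 133.3059 × 1.021631 = 136.1894
Value (long) = (F − K)·e^(−rT) = (136.1894 − 147.48) × 0.978827 = -11.0515
Value = -CHF 11.05

-CHF 11.05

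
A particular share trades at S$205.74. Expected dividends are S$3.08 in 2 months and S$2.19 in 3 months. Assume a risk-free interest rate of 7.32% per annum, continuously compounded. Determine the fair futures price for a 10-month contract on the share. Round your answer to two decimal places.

PV(dividends) I = 3.08·e^(−0.0732·2/12) + 2.19·e^(−0.0732·3/12)
I = 3.0427 + 2.1503 = 5.1930
F = (S − I)·e^(rT) = (205.74 − 5.1930) · e^(0.0732·10/12)
= 200.5470 · e^0.061000 = 200.5470 × 1.062899 = S$213.16

S$213.16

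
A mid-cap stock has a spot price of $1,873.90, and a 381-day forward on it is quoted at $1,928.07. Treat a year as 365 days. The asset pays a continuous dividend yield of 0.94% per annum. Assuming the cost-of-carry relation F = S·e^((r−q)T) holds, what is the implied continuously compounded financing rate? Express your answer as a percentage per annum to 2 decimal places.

3.67%

From F = S·e^((r−q)T): (r − q) = ln(F/S)/T
ln(1928.07/1873.90) = ln(1.028908) = 0.028498
(r − q) = 0.028498 / (381/365) = 0.027301
r = ln(F/S)/T + q = 0.027301 + 0.0094 = 0.036701
r = 3.67%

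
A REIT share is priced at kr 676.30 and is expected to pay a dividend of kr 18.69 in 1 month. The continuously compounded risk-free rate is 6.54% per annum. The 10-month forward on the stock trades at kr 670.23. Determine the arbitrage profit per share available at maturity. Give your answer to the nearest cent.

PV(dividends) I = 18.69·e^(−0.0654·1/12) = 18.5884
Fair forward F* = (S − I)·e^(rT) = (676.30 − 18.5884)·e^0.054500 = 657.7116 × 1.056012 = 694.5513
Market kr 670.23 < fair 694.5513: forward underpriced → reverse cash-and-carry (short the stock, invest proceeds at r, pay the dividends, go long the forward).
Profit at T = |F_mkt − F*| = |670.23 − 694.5513| = kr 24.32 per share

kr 24.32 per share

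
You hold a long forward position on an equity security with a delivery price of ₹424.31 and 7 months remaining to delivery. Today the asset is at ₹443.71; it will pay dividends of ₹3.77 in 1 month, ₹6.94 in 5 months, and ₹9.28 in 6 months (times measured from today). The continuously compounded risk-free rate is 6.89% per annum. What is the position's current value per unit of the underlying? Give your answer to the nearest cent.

PV(remaining dividends) I = 3.77·e^(−0.0689·1/12) + 6.94·e^(−0.0689·5/12) + 9.28·e^(−0.0689·6/12) = 19.4578
Current forward F = (S − I)·e^(rT) = (443.71 − 19.4578)·e^(0.0689·7/12) = 424.2522 × 1.041010 = 441.6508
Value (long) = (F − K)·e^(−rT) = (441.6508 − 424.31) × 0.960605 = 16.6577
Value = ₹16.66

₹16.66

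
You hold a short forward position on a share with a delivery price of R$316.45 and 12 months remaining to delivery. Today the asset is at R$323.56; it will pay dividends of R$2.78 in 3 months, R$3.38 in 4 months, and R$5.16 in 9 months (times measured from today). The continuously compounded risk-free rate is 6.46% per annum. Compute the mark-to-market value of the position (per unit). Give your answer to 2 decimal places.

PV(remaining dividends) I = 2.78·e^(−0.0646·3/12) + 3.38·e^(−0.0646·4/12) + 5.16·e^(−0.0646·9/12) = 10.9594
Current forward F = (S − I)·e^(rT) = (323.56 − 10.9594)·e^(0.0646·12/12) = 312.6006 × 1.066732 = 333.4611
Value (long) = (F − K)·e^(−rT) = (333.4611 − 316.45) × 0.937442 = 15.9469
Short position value = −(long value) = -R$15.95

-R$15.95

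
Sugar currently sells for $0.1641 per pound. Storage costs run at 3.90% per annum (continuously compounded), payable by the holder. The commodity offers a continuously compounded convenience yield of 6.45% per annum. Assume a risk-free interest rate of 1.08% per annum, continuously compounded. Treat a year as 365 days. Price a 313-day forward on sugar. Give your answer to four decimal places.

$0.1620 per pound

Net carry = r + u − y = 0.0108 + 0.0390 − 0.0645 = -0.0147
F = S·e^((r+u−y)T) = 0.1641 · e^(-0.0147 × 313/365) = 0.1641 · e^-0.012606
= 0.1641 × 0.987473 = $0.1620 per pound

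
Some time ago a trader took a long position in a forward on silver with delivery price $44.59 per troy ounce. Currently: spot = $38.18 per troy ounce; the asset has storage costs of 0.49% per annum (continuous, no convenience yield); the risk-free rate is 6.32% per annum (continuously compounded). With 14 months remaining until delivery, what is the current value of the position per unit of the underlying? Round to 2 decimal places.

Current fair forward for the remaining 14 months: F = S·e^((r + u)·T), (r + u) = 0.0632 + 0.0049 = 0.0681
F = 38.18 · e^(0.0681 × 14/12) = 38.18 × 1.082691 = 41.3371
Value of long forward = (F − K)·e^(−rT) = (41.3371 − 44.59) · e^(−0.0632·14/12)
= -3.2529 × 0.928919 = -3.02

-$3.02 per troy ounce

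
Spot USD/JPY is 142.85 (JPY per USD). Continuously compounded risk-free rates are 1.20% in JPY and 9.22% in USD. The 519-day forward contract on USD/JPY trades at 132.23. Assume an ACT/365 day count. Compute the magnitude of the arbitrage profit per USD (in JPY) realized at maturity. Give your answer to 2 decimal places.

Fair forward: F* = S·e^(carry·T), with carry = (r_JPY − r_USD) = 0.0120 − 0.0922 = -0.0802
F* = 142.85 · e^(-0.0802 × 519/365) = 142.85 · e^-0.114038 = 142.85 × 0.892224 = 127.4542
Market 132.23 > fair 127.4542: forward overpriced → cash-and-carry (buy spot, short the forward).
At maturity, profit = |F_mkt − F*| = |132.23 − 127.4542| = 4.78 per USD (in JPY)

4.78 per USD (in JPY)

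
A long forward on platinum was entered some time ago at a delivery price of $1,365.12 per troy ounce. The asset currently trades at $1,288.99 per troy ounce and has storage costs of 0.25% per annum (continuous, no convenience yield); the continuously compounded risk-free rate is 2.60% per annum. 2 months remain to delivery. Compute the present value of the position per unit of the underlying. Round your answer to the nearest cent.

Current fair forward for the remaining 2 months: F = S·e^((r + u)·T), (r + u) = 0.0260 + 0.0025 = 0.0285
F = 1288.99 · e^(0.0285 × 2/12) = 1288.99 × 1.00476130 = 1295.1273
Value of long forward = (F − K)·e^(−rT) = (1295.1273 − 1365.12) · e^(−0.0260·2/12)
= -69.9927 × 0.99567604 = -69.69

-$69.69 per troy ounce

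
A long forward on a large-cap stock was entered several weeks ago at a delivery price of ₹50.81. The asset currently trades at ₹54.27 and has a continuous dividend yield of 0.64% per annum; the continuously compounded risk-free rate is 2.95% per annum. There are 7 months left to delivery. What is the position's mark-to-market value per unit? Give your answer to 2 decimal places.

₹4.12

Current fair forward for the remaining 7 months: F = S·e^((r − q)·T), (r − q) = 0.0295 − 0.0064 = 0.0231
F = 54.27 · e^(0.0231 × 7/12) = 54.27 × 1.013566 = 55.0062
Value of long forward = (F − K)·e^(−rT) = (55.0062 − 50.81) · e^(−0.0295·7/12)
= 4.1962 × 0.982939 = 4.12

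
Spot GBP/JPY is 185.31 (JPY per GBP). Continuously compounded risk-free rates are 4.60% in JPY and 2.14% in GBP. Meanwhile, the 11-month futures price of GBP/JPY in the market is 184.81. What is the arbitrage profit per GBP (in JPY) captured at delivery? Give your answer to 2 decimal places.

Fair futures: F* = S·e^(carry·T), with carry = (r_JPY − r_GBP) = 0.0460 − 0.0214 = 0.0246
F* = 185.31 · e^(0.0246 × 11/12) = 185.31 · e^0.022550 = 185.31 × 1.022806 = 189.5362
Market 184.81 < fair 189.5362: forward underpriced → reverse cash-and-carry (short spot, go long the forward).
At maturity, profit = |F_mkt − F*| = |184.81 − 189.5362| = 4.73 per GBP (in JPY)

4.73 per GBP (in JPY)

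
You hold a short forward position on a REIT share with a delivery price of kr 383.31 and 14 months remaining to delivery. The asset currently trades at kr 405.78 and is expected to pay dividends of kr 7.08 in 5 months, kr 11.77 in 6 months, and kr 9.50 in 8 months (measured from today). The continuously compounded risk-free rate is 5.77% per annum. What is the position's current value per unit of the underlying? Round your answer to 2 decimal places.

PV(remaining dividends) I = 7.08·e^(−0.0577·5/12) + 11.77·e^(−0.0577·6/12) + 9.50·e^(−0.0577·8/12) = 27.4886
Current forward F = (S − I)·e^(rT) = (405.78 − 27.4886)·e^(0.0577·14/12) = 378.2914 × 1.069634 = 404.6333
Value (long) = (F − K)·e^(−rT) = (404.6333 − 383.31) × 0.934899 = 19.9351
Short position value = −(long value) = -kr 19.94

-kr 19.94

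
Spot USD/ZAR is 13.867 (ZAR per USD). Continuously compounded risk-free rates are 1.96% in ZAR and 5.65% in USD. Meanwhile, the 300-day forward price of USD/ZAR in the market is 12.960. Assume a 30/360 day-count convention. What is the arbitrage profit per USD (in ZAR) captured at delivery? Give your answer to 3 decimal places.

0.487 per USD (in ZAR)

Fair forward: F* = S·e^(carry·T), with carry = (r_ZAR − r_USD) = 0.0196 − 0.0565 = -0.0369
F* = 13.867 · e^(-0.0369 × 300/360) = 13.867 · e^-0.030750 = 13.867 × 0.969718 = 13.4471
Market 12.960 < fair 13.4471: forward underpriced → reverse cash-and-carry (short spot, go long the forward).
At maturity, profit = |F_mkt − F*| = |12.960 − 13.4471| = 0.487 per USD (in ZAR)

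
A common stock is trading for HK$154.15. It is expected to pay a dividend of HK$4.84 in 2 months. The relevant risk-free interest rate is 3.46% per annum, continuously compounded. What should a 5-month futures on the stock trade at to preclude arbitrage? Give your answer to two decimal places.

HK$151.51

PV(dividends) I = 4.84·e^(−0.0346·2/12)
I = 4.8122
F = (S − I)·e^(rT) = (154.15 − 4.8122) · e^(0.0346·5/12)
= 149.3378 · e^0.014417 = 149.3378 × 1.014521 = HK$151.51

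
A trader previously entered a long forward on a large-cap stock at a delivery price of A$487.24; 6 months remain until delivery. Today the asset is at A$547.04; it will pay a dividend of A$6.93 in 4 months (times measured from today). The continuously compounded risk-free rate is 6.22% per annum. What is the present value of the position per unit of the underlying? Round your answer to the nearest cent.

PV(remaining dividends) I = 6.93·e^(−0.0622·4/12) = 6.7878
Current forward F = (S − I)·e^(rT) = (547.04 − 6.7878)·e^(0.0622·6/12) = 540.2522 × 1.031589 = 557.3182
Value (long) = (F − K)·e^(−rT) = (557.3182 − 487.24) × 0.969379 = 67.9323
Value = A$67.93

A$67.93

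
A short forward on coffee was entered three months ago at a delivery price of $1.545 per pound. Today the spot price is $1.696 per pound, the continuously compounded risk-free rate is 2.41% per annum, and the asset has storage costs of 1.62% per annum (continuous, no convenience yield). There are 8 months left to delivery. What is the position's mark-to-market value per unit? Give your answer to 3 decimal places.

Current fair forward for the remaining 8 months: F = S·e^((r + u)·T), (r + u) = 0.0241 + 0.0162 = 0.0403
F = 1.696 · e^(0.0403 × 8/12) = 1.696 × 1.027231 = 1.7422
Value of long forward = (F − K)·e^(−rT) = (1.7422 − 1.545) · e^(−0.0241·8/12)
= 0.1972 × 0.984062 = 0.194
Short position value = −(long value) = -$0.194

-$0.194 per pound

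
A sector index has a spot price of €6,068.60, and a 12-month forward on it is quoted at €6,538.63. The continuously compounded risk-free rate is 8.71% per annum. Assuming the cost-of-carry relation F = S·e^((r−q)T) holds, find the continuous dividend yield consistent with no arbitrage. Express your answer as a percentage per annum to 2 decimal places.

1.25%

From F = S·e^((r−q)T): (r − q) = ln(F/S)/T
ln(6538.63/6068.60) = ln(1.077453) = 0.074600
(r − q) = 0.074600 / (12/12) = 0.074600
q = r − ln(F/S)/T = 0.0871 − 0.074600 = 0.012500
q = 1.25%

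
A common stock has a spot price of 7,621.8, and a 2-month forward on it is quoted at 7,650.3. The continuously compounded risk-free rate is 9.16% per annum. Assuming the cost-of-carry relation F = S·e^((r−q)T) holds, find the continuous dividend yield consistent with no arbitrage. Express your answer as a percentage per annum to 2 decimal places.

From F = S·e^((r−q)T): (r − q) = ln(F/S)/T
ln(7650.3/7621.8) = ln(1.003739) = 0.003732
(r − q) = 0.003732 / (2/12) = 0.022392
q = r − ln(F/S)/T = 0.0916 − 0.022392 = 0.069208
q = 6.92%

6.92%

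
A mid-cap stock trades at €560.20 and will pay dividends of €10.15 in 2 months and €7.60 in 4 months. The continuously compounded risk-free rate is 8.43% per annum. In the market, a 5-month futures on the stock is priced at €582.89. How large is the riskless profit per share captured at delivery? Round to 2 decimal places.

€20.68 per share

PV(dividends) I = 10.15·e^(−0.0843·2/12) + 7.60·e^(−0.0843·4/12) = 17.3978
Fair futures F* = (S − I)·e^(rT) = (560.20 − 17.3978)·e^0.035125 = 542.8022 × 1.035749 = 562.2068
Market €582.89 > fair 562.2068: forward overpriced → cash-and-carry (borrow at r, buy the stock and collect the dividends, short the forward).
Profit at T = |F_mkt − F*| = |582.89 − 562.2068| = €20.68 per share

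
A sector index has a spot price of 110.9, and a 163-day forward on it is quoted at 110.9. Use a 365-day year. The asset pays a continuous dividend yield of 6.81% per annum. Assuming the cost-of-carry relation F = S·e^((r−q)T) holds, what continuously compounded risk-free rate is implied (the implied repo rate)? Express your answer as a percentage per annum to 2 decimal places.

6.81%

From F = S·e^((r−q)T): (r − q) = ln(F/S)/T
ln(110.9/110.9) = ln(1.000000) = 0.000000
(r − q) = 0.000000 / (163/365) = 0.000000
r = ln(F/S)/T + q = 0.000000 + 0.0681 = 0.068100
r = 6.81%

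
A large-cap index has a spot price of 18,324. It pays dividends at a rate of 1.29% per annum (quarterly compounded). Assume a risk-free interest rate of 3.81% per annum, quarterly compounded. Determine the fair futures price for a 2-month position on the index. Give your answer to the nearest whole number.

18,401

F = S · (1+r/4)^(4T) / (1+q/4)^(4T)
= 18324 × 1.006340 / 1.002149 = 18324 × 1.004182
F = 18,401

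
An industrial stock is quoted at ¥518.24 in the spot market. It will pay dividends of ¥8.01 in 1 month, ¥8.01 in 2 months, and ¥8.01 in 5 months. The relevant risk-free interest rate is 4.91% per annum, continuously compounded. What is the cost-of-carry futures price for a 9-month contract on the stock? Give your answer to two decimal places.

PV(dividends) I = 8.01·e^(−0.0491·1/12) + 8.01·e^(−0.0491·2/12) + 8.01·e^(−0.0491·5/12)
I = 7.9773 + 7.9447 + 7.8478 = 23.7698
F = (S − I)·e^(rT) = (518.24 − 23.7698) · e^(0.0491·9/12)
= 494.4702 · e^0.036825 = 494.4702 × 1.037511 = ¥513.02

¥513.02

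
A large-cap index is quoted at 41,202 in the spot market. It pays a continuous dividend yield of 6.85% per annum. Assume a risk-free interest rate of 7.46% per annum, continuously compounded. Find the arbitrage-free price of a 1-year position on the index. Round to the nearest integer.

41,454

F = S·e^((r − q)T) = 41202 · e^((0.0746 − 0.0685) × 1)
= 41202 · e^0.006100 = 41202 × 1.006119
F = 41,454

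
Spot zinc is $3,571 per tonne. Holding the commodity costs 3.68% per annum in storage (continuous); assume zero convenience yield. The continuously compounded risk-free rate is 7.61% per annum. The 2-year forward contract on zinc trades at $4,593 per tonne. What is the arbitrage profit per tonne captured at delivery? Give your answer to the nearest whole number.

$117 per tonne

Fair forward: F* = S·e^(carry·T), with carry = (r + u) = 0.0761 + 0.0368 = 0.1129
F* = 3571 · e^(0.1129 × 2) = 3571 · e^0.225800 = 3571 × 1.253325 = $4475.6236
Market $4593 > fair $4475.6236: forward overpriced → cash-and-carry (buy spot, short the forward).
At maturity, profit = |F_mkt − F*| = |4593 − 4475.6236| = $117 per tonne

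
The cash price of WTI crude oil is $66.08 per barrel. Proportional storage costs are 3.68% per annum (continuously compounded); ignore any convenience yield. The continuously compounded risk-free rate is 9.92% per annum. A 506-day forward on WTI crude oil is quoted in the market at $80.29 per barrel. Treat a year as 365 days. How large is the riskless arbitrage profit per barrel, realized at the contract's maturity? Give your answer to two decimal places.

$0.50 per barrel

Fair forward: F* = S·e^(carry·T), with carry = (r + u) = 0.0992 + 0.0368 = 0.1360
F* = 66.08 · e^(0.1360 × 506/365) = 66.08 · e^0.188537 = 66.08 × 1.207482 = $79.7904
Market $80.29 > fair $79.7904: forward overpriced → cash-and-carry (buy spot, short the forward).
At maturity, profit = |F_mkt − F*| = |80.29 − 79.7904| = $0.50 per barrel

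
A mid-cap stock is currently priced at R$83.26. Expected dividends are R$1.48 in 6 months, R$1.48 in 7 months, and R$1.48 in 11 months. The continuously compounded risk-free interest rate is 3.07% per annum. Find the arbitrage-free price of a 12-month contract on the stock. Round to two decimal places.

PV(dividends) I = 1.48·e^(−0.0307·6/12) + 1.48·e^(−0.0307·7/12) + 1.48·e^(−0.0307·11/12)
I = 1.4575 + 1.4537 + 1.4389 = 4.3501
F = (S − I)·e^(rT) = (83.26 − 4.3501) · e^(0.0307·12/12)
= 78.9099 · e^0.030700 = 78.9099 × 1.031176 = R$81.37

R$81.37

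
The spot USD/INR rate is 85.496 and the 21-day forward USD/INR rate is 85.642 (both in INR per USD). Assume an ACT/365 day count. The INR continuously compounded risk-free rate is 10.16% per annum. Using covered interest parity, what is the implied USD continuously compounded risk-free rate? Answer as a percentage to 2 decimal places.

F = S·e^((r_INR − r_USD)T) ⇒ r_USD = r_INR − ln(F/S)/T
ln(85.642/85.496) = 0.001706; /(21/365) = 0.029652
r_USD = 0.1016 − 0.029652 = 0.071948
r_USD = 7.19%

7.19%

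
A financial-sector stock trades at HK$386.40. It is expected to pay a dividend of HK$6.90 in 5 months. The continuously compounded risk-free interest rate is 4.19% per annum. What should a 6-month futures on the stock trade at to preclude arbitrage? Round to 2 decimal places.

PV(dividends) I = 6.90·e^(−0.0419·5/12)
I = 6.7806
F = (S − I)·e^(rT) = (386.40 − 6.7806) · e^(0.0419·6/12)
= 379.6194 · e^0.020950 = 379.6194 × 1.021171 = HK$387.66

HK$387.66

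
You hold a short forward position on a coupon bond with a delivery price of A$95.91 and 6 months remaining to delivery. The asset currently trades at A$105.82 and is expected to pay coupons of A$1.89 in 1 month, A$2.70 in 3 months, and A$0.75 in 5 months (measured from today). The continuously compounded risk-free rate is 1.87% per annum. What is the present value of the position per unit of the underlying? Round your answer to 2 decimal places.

PV(remaining coupons) I = 1.89·e^(−0.0187·1/12) + 2.70·e^(−0.0187·3/12) + 0.75·e^(−0.0187·5/12) = 5.3186
Current forward F = (S − I)·e^(rT) = (105.82 − 5.3186)·e^(0.0187·6/12) = 100.5014 × 1.009394 = 101.4455
Value (long) = (F − K)·e^(−rT) = (101.4455 − 95.91) × 0.990694 = 5.4840
Short position value = −(long value) = -A$5.48

-A$5.48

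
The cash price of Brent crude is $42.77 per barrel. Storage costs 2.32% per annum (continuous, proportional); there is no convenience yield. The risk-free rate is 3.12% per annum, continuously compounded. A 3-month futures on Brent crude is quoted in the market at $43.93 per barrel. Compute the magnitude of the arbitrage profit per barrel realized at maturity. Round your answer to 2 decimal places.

Fair futures: F* = S·e^(carry·T), with carry = (r + u) = 0.0312 + 0.0232 = 0.0544
F* = 42.77 · e^(0.0544 × 3/12) = 42.77 · e^0.013600 = 42.77 × 1.013693 = $43.3556
Market $43.93 > fair $43.3556: forward overpriced → cash-and-carry (buy spot, short the forward).
At maturity, profit = |F_mkt − F*| = |43.93 − 43.3556| = $0.57 per barrel

$0.57 per barrel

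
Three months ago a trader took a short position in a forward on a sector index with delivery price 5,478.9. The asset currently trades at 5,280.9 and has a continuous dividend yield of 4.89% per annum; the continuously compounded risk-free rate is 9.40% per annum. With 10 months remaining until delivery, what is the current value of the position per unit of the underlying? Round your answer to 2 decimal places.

Current fair forward for the remaining 10 months: F = S·e^((r − q)·T), (r − q) = 0.0940 − 0.0489 = 0.0451
F = 5280.9 · e^(0.0451 × 10/12) = 5280.9 × 1.03829852 = 5483.1507
Value of long forward = (F − K)·e^(−rT) = (5483.1507 − 5478.9) · e^(−0.0940·10/12)
= 4.2507 × 0.92465616 = 3.93
Short position value = −(long value) = -3.93

-3.93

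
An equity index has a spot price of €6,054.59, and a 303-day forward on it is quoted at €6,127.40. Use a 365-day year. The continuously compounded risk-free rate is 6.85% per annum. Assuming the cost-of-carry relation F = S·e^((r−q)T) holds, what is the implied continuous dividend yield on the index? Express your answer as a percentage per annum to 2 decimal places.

From F = S·e^((r−q)T): (r − q) = ln(F/S)/T
ln(6127.40/6054.59) = ln(1.012026) = 0.011954
(r − q) = 0.011954 / (303/365) = 0.014400
q = r − ln(F/S)/T = 0.0685 − 0.014400 = 0.054100
q = 5.41%

5.41%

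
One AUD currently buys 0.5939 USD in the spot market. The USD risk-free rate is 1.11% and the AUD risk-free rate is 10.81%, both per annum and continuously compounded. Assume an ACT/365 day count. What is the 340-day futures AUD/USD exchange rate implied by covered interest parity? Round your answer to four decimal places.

F = S·e^((r_USD − r_AUD)T) = 0.5939 · e^((0.0111 − 0.1081) × 340/365)
= 0.5939 · e^-0.090356 = 0.5939 × 0.913606
F = 0.5426 USD per AUD

0.5426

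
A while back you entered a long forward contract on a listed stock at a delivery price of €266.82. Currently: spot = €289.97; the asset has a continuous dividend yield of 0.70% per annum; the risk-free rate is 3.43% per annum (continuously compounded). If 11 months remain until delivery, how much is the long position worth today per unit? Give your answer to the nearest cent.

Current fair forward for the remaining 11 months: F = S·e^((r − q)·T), (r − q) = 0.0343 − 0.0070 = 0.0273
F = 289.97 · e^(0.0273 × 11/12) = 289.97 × 1.025341 = 297.3181
Value of long forward = (F − K)·e^(−rT) = (297.3181 − 266.82) · e^(−0.0343·11/12)
= 30.4981 × 0.969047 = 29.55

€29.55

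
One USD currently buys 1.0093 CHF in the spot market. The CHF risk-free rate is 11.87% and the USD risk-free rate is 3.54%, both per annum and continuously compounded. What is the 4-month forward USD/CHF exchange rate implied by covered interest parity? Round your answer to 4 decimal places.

F = S·e^((r_CHF − r_USD)T) = 1.0093 · e^((0.1187 − 0.0354) × 4/12)
= 1.0093 · e^0.027767 = 1.0093 × 1.028156
F = 1.0377 CHF per USD

1.0377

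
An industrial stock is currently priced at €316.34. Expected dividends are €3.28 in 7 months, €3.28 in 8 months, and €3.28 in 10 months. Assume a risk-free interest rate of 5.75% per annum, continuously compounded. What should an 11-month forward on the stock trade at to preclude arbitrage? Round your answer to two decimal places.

€323.49

PV(dividends) I = 3.28·e^(−0.0575·7/12) + 3.28·e^(−0.0575·8/12) + 3.28·e^(−0.0575·10/12)
I = 3.1718 + 3.1566 + 3.1265 = 9.4549
F = (S − I)·e^(rT) = (316.34 − 9.4549) · e^(0.0575·11/12)
= 306.8851 · e^0.052708 = 306.8851 × 1.054122 = €323.49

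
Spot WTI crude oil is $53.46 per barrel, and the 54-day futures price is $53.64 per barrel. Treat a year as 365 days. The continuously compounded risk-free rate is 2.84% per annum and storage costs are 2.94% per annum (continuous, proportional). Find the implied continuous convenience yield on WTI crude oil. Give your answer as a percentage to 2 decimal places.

F = S·e^((r+u−y)T) ⇒ (r+u−y) = ln(F/S)/T
ln(53.64/53.46) = 0.003361; /T ⇒ 0.022718
y = r + u − ln(F/S)/T = 0.0284 + 0.0294 − 0.022718 = 0.035082
y = 3.51%

3.51%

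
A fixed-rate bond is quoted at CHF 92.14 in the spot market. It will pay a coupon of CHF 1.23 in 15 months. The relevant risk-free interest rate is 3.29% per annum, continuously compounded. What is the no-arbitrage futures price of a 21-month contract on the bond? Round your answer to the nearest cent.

CHF 96.35

PV(coupons) I = 1.23·e^(−0.0329·15/12)
I = 1.1804
F = (S − I)·e^(rT) = (92.14 − 1.1804) · e^(0.0329·21/12)
= 90.9596 · e^0.057575 = 90.9596 × 1.059265 = CHF 96.35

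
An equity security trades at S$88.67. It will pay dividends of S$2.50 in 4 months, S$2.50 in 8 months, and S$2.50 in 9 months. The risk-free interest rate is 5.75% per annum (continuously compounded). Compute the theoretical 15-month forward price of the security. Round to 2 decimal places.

PV(dividends) I = 2.50·e^(−0.0575·4/12) + 2.50·e^(−0.0575·8/12) + 2.50·e^(−0.0575·9/12)
I = 2.4525 + 2.4060 + 2.3945 = 7.2530
F = (S − I)·e^(rT) = (88.67 − 7.2530) · e^(0.0575·15/12)
= 81.4170 · e^0.071875 = 81.4170 × 1.074521 = S$87.48

S$87.48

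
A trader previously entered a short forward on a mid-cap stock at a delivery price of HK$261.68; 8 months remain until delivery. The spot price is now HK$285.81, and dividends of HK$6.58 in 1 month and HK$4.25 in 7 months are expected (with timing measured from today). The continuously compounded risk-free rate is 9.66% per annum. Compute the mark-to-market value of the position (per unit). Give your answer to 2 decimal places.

-HK$29.91

PV(remaining dividends) I = 6.58·e^(−0.0966·1/12) + 4.25·e^(−0.0966·7/12) = 10.5444
Current forward F = (S − I)·e^(rT) = (285.81 − 10.5444)·e^(0.0966·8/12) = 275.2656 × 1.066519 = 293.5760
Value (long) = (F − K)·e^(−rT) = (293.5760 − 261.68) × 0.937630 = 29.9066
Short position value = −(long value) = -HK$29.91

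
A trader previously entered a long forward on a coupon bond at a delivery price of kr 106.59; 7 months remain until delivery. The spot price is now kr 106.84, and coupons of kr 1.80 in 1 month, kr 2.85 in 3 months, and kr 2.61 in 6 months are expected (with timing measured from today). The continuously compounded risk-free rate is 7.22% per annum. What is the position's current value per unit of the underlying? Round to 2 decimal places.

-kr 2.46

PV(remaining coupons) I = 1.80·e^(−0.0722·1/12) + 2.85·e^(−0.0722·3/12) + 2.61·e^(−0.0722·6/12) = 7.1057
Current forward F = (S − I)·e^(rT) = (106.84 − 7.1057)·e^(0.0722·7/12) = 99.7343 × 1.043016 = 104.0245
Value (long) = (F − K)·e^(−rT) = (104.0245 − 106.59) × 0.958758 = -2.4597
Value = -kr 2.46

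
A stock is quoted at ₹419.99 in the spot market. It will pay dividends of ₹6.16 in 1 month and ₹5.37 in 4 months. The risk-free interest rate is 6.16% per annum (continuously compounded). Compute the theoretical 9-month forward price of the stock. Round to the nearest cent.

₹427.92

PV(dividends) I = 6.16·e^(−0.0616·1/12) + 5.37·e^(−0.0616·4/12)
I = 6.1285 + 5.2609 = 11.3894
F = (S − I)·e^(rT) = (419.99 − 11.3894) · e^(0.0616·9/12)
= 408.6006 · e^0.046200 = 408.6006 × 1.047284 = ₹427.92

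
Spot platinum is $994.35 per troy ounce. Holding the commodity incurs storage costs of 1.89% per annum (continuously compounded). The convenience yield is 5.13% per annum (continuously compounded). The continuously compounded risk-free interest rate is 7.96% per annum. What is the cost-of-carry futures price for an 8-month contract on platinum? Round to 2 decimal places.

Net carry = r + u − y = 0.0796 + 0.0189 − 0.0513 = 0.0472
F = S·e^((r+u−y)T) = 994.35 · e^(0.0472 × 8/12) = 994.35 · e^0.031467
= 994.35 × 1.031967 = $1,026.14 per troy ounce

$1,026.14 per troy ounce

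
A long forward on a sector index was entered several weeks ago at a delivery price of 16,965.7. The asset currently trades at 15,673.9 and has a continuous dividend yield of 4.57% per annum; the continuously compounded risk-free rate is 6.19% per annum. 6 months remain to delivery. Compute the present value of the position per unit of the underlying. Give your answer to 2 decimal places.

Current fair forward for the remaining 6 months: F = S·e^((r − q)·T), (r − q) = 0.0619 − 0.0457 = 0.0162
F = 15673.9 · e^(0.0162 × 6/12) = 15673.9 × 1.00813289 = 15801.3741
Value of long forward = (F − K)·e^(−rT) = (15801.3741 − 16965.7) · e^(−0.0619·6/12)
= -1164.3259 × 0.96952405 = -1128.84

-1128.84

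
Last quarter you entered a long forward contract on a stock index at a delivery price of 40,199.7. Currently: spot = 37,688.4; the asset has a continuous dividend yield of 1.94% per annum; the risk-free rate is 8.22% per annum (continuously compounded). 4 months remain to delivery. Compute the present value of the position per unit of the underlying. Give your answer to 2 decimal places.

-1667.71

Current fair forward for the remaining 4 months: F = S·e^((r − q)·T), (r − q) = 0.0822 − 0.0194 = 0.0628
F = 37688.4 · e^(0.0628 × 4/12) = 37688.4 × 1.02115397 = 38485.6593
Value of long forward = (F − K)·e^(−rT) = (38485.6593 − 40199.7) · e^(−0.0822·4/12)
= -1714.0407 × 0.97297197 = -1667.71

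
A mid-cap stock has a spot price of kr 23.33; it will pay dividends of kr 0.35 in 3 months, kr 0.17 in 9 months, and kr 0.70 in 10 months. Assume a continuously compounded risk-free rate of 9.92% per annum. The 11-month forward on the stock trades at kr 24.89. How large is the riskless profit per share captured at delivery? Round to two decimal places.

PV(dividends) I = 0.35·e^(−0.0992·3/12) + 0.17·e^(−0.0992·9/12) + 0.70·e^(−0.0992·10/12) = 1.1437
Fair forward F* = (S − I)·e^(rT) = (23.33 − 1.1437)·e^0.090933 = 22.1863 × 1.095196 = 24.2983
Market kr 24.89 > fair 24.2983: forward overpriced → cash-and-carry (borrow at r, buy the stock and collect the dividends, short the forward).
Profit at T = |F_mkt − F*| = |24.89 − 24.2983| = kr 0.59 per share

kr 0.59 per share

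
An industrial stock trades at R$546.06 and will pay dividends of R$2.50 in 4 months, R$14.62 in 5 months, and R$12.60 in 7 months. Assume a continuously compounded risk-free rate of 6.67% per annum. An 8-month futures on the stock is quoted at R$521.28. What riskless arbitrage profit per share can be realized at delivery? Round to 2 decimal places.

R$19.52 per share

PV(dividends) I = 2.50·e^(−0.0667·4/12) + 14.62·e^(−0.0667·5/12) + 12.60·e^(−0.0667·7/12) = 28.7835
Fair futures F* = (S − I)·e^(rT) = (546.06 − 28.7835)·e^0.044467 = 517.2765 × 1.045470 = 540.7971
Market R$521.28 < fair 540.7971: forward underpriced → reverse cash-and-carry (short the stock, invest proceeds at r, pay the dividends, go long the forward).
Profit at T = |F_mkt − F*| = |521.28 − 540.7971| = R$19.52 per share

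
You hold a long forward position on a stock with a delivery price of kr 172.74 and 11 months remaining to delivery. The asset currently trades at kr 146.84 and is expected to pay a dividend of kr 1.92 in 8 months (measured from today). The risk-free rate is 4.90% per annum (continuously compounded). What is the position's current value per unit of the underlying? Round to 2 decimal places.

PV(remaining dividends) I = 1.92·e^(−0.0490·8/12) = 1.8583
Current forward F = (S − I)·e^(rT) = (146.84 − 1.8583)·e^(0.0490·11/12) = 144.9817 × 1.045941 = 151.6423
Value (long) = (F − K)·e^(−rT) = (151.6423 − 172.74) × 0.956077 = -20.1710
Value = -kr 20.17

-kr 20.17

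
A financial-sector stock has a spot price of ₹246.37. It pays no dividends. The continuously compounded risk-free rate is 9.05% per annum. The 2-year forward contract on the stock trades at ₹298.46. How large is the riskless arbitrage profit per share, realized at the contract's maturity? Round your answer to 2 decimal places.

₹3.21 per share

Fair forward: F* = S·e^(carry·T), with carry = r = 0.0905
F* = 246.37 · e^(0.0905 × 2) = 246.37 · e^0.181000 = 246.37 × 1.198415 = ₹295.2535
Market ₹298.46 > fair ₹295.2535: forward overpriced → cash-and-carry (buy spot, short the forward).
At maturity, profit = |F_mkt − F*| = |298.46 − 295.2535| = ₹3.21 per share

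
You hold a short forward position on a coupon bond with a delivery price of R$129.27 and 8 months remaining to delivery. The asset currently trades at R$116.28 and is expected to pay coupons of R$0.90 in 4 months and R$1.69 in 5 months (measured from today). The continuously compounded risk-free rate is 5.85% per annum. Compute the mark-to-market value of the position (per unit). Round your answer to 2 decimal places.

PV(remaining coupons) I = 0.90·e^(−0.0585·4/12) + 1.69·e^(−0.0585·5/12) = 2.5319
Current forward F = (S − I)·e^(rT) = (116.28 − 2.5319)·e^(0.0585·8/12) = 113.7481 × 1.039770 = 118.2719
Value (long) = (F − K)·e^(−rT) = (118.2719 − 129.27) × 0.961751 = -10.5774
Short position value = −(long value) = R$10.58

R$10.58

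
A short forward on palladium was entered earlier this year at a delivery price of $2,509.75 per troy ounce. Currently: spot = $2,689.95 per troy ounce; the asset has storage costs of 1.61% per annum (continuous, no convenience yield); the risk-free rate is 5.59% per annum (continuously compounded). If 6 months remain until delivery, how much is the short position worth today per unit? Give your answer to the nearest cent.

Current fair forward for the remaining 6 months: F = S·e^((r + u)·T), (r + u) = 0.0559 + 0.0161 = 0.0720
F = 2689.95 · e^(0.0720 × 6/12) = 2689.95 × 1.03665585 = 2788.5524
Value of long forward = (F − K)·e^(−rT) = (2788.5524 − 2509.75) · e^(−0.0559·6/12)
= 278.8024 × 0.97243699 = 271.12
Short position value = −(long value) = -$271.12

-$271.12 per troy ounce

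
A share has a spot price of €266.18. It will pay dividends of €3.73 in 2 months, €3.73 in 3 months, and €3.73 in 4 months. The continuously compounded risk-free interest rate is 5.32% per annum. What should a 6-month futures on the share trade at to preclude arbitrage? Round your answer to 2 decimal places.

PV(dividends) I = 3.73·e^(−0.0532·2/12) + 3.73·e^(−0.0532·3/12) + 3.73·e^(−0.0532·4/12)
I = 3.6971 + 3.6807 + 3.6644 = 11.0422
F = (S − I)·e^(rT) = (266.18 − 11.0422) · e^(0.0532·6/12)
= 255.1378 · e^0.026600 = 255.1378 × 1.026957 = €262.02

€262.02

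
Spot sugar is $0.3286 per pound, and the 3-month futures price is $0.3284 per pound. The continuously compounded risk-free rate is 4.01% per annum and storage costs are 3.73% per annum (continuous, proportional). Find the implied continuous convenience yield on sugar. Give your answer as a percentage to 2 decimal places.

7.98%

F = S·e^((r+u−y)T) ⇒ (r+u−y) = ln(F/S)/T
ln(0.3284/0.3286) = -0.000609; /T ⇒ -0.002436
y = r + u − ln(F/S)/T = 0.0401 + 0.0373 + 0.002436 = 0.079836
y = 7.98%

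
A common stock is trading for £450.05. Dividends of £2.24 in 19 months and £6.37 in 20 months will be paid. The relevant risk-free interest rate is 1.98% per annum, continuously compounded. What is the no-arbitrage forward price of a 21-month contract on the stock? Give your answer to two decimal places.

£457.29

PV(dividends) I = 2.24·e^(−0.0198·19/12) + 6.37·e^(−0.0198·20/12)
I = 2.1709 + 6.1632 = 8.3341
F = (S − I)·e^(rT) = (450.05 − 8.3341) · e^(0.0198·21/12)
= 441.7159 · e^0.034650 = 441.7159 × 1.035257 = £457.29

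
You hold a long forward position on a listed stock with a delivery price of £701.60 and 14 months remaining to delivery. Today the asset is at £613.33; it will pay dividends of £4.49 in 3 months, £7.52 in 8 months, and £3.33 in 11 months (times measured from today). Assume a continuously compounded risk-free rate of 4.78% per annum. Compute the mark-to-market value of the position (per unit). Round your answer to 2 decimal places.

-£65.12

PV(remaining dividends) I = 4.49·e^(−0.0478·3/12) + 7.52·e^(−0.0478·8/12) + 3.33·e^(−0.0478·11/12) = 14.9080
Current forward F = (S − I)·e^(rT) = (613.33 − 14.9080)·e^(0.0478·14/12) = 598.4220 × 1.057351 = 632.7421
Value (long) = (F − K)·e^(−rT) = (632.7421 − 701.60) × 0.945760 = -65.1230
Value = -£65.12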